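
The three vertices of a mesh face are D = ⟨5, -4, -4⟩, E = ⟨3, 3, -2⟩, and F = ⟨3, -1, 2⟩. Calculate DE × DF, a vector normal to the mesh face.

(36, 8, 8)

DE = (-2, 7, 2)
DF = (-2, 3, 6)
i: 7·6 - 2·3 = 42 - 6 = 36
j: 2·(-2) - (-2)·6 = -4 - (-12) = 8
k: (-2)·3 - 7·(-2) = -6 - (-14) = 8
DE × DF = (36, 8, 8)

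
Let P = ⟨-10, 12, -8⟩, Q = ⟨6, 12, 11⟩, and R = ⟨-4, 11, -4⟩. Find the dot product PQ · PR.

172

PQ = Q − P = (16, 0, 19)
PR = R − P = (6, -1, 4)
PQ · PR = 16·6 + 0·(-1) + 19·4 = 96 + 0 + 76 = 172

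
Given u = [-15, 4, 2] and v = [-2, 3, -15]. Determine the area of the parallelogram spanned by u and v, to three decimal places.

i: 4·(-15) - 2·3 = -60 - 6 = -66
j: 2·(-2) - (-15)·(-15) = -4 - 225 = -229
k: (-15)·3 - 4·(-2) = -45 - (-8) = -37
u × v = (-66, -229, -37)
|u × v| = √((-66)² + (-229)² + (-37)²) = √58166 ≈ 241.1763

241.176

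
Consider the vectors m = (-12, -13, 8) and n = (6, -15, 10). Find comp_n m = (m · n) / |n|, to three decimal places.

10.684

m · n = (-12)·6 + (-13)·(-15) + 8·10 = -72 + 195 + 80 = 203
|n| = √(36 + 225 + 100) = √361 ≈ 19.0000
comp_n m = 203 / √361 ≈ 10.684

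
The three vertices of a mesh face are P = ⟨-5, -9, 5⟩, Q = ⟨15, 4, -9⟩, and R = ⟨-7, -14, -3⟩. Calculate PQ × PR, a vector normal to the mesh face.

PQ = (20, 13, -14)
PR = (-2, -5, -8)
i: 13·(-8) - (-14)·(-5) = -104 - 70 = -174
j: (-14)·(-2) - 20·(-8) = 28 - (-160) = 188
k: 20·(-5) - 13·(-2) = -100 - (-26) = -74
PQ × PR = (-174, 188, -74)

(-174, 188, -74)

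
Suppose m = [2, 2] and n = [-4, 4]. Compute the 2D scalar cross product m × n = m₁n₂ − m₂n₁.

16

2·4 - 2·(-4) = 8 - (-8) = 16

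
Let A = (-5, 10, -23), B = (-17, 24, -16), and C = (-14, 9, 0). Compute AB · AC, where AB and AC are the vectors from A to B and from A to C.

255

AB = B − A = (-12, 14, 7)
AC = C − A = (-9, -1, 23)
AB · AC = (-12)·(-9) + 14·(-1) + 7·23 = 108 - 14 + 161 = 255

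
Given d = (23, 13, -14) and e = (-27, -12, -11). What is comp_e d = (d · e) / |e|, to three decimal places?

-19.760

d · e = 23·(-27) + 13·(-12) + (-14)·(-11) = -621 - 156 + 154 = -623
|e| = √(729 + 144 + 121) = √994 ≈ 31.5278
comp_e d = -623 / √994 ≈ -19.760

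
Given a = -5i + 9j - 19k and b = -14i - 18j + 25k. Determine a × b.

i: 9·25 - (-19)·(-18) = 225 - 342 = -117
j: (-19)·(-14) - (-5)·25 = 266 - (-125) = 391
k: (-5)·(-18) - 9·(-14) = 90 - (-126) = 216
a × b = (-117, 391, 216)

(-117, 391, 216)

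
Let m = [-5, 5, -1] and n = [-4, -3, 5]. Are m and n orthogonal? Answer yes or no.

m · n = (-5)·(-4) + 5·(-3) + (-1)·5 = 20 - 15 - 5 = 0
Zero, so the vectors are orthogonal.

yes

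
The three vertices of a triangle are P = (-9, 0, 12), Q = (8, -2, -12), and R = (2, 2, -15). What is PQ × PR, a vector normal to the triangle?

PQ = (17, -2, -24)
PR = (11, 2, -27)
i: (-2)·(-27) - (-24)·2 = 54 - (-48) = 102
j: (-24)·11 - 17·(-27) = -264 - (-459) = 195
k: 17·2 - (-2)·11 = 34 - (-22) = 56
PQ × PR = (102, 195, 56)

(102, 195, 56)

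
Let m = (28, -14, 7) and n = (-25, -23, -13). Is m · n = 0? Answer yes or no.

m · n = 28·(-25) + (-14)·(-23) + 7·(-13) = -700 + 322 - 91 = -469
Nonzero, so the vectors are not orthogonal.

no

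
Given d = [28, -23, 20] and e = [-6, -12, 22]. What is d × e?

(-266, -736, -474)

i: (-23)·22 - 20·(-12) = -506 - (-240) = -266
j: 20·(-6) - 28·22 = -120 - 616 = -736
k: 28·(-12) - (-23)·(-6) = -336 - 138 = -474
d × e = (-266, -736, -474)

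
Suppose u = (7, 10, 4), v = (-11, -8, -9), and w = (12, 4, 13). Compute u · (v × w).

v × w:
i: (-8)·13 - (-9)·4 = -104 - (-36) = -68
j: (-9)·12 - (-11)·13 = -108 - (-143) = 35
k: (-11)·4 - (-8)·12 = -44 - (-96) = 52
v × w = (-68, 35, 52)
u · (v × w) = 7·(-68) + 10·35 + 4·52 = -476 + 350 + 208 = 82

82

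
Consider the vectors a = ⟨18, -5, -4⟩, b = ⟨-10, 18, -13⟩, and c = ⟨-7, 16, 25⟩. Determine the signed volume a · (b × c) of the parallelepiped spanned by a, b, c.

10275

b × c:
i: 18·25 - (-13)·16 = 450 - (-208) = 658
j: (-13)·(-7) - (-10)·25 = 91 - (-250) = 341
k: (-10)·16 - 18·(-7) = -160 - (-126) = -34
b × c = (658, 341, -34)
a · (b × c) = 18·658 + (-5)·341 + (-4)·(-34) = 11844 - 1705 + 136 = 10275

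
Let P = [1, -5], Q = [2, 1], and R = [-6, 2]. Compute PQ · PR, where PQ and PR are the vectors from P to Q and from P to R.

35

PQ = Q − P = (1, 6)
PR = R − P = (-7, 7)
PQ · PR = 1·(-7) + 6·7 = -7 + 42 = 35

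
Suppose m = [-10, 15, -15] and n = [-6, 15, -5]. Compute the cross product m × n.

(150, 40, -60)

i: 15·(-5) - (-15)·15 = -75 - (-225) = 150
j: (-15)·(-6) - (-10)·(-5) = 90 - 50 = 40
k: (-10)·15 - 15·(-6) = -150 - (-90) = -60
m × n = (150, 40, -60)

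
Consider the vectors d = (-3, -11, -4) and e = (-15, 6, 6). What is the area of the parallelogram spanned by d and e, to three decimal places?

i: (-11)·6 - (-4)·6 = -66 - (-24) = -42
j: (-4)·(-15) - (-3)·6 = 60 - (-18) = 78
k: (-3)·6 - (-11)·(-15) = -18 - 165 = -183
d × e = (-42, 78, -183)
|d × e| = √((-42)² + 78² + (-183)²) = √41337 ≈ 203.3150

203.315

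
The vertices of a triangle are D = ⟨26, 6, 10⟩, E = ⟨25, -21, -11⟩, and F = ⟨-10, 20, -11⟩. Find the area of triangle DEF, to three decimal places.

750.623

DE = (-1, -27, -21),  DF = (-36, 14, -21)
i: (-27)·(-21) - (-21)·14 = 567 - (-294) = 861
j: (-21)·(-36) - (-1)·(-21) = 756 - 21 = 735
k: (-1)·14 - (-27)·(-36) = -14 - 972 = -986
DE × DF = (861, 735, -986)
|DE × DF| = √2253742 ≈ 1501.2468
area = ½ · 1501.2468 ≈ 750.623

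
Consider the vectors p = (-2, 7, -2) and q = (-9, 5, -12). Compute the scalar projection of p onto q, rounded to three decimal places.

4.870

p · q = (-2)·(-9) + 7·5 + (-2)·(-12) = 18 + 35 + 24 = 77
|q| = √(81 + 25 + 144) = √250 ≈ 15.8114
comp_q p = 77 / √250 ≈ 4.870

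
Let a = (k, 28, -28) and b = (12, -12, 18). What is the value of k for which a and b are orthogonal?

70

a · b = k·12 + 28·(-12) + (-28)·18 = -840 + 12k
Set equal to 0: 12k = 840, so k = 70.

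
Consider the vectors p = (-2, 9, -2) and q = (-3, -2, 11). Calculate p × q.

(95, 28, 31)

i: 9·11 - (-2)·(-2) = 99 - 4 = 95
j: (-2)·(-3) - (-2)·11 = 6 - (-22) = 28
k: (-2)·(-2) - 9·(-3) = 4 - (-27) = 31
p × q = (95, 28, 31)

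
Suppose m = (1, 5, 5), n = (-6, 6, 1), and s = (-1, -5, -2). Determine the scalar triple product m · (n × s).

108

n × s:
i: 6·(-2) - 1·(-5) = -12 - (-5) = -7
j: 1·(-1) - (-6)·(-2) = -1 - 12 = -13
k: (-6)·(-5) - 6·(-1) = 30 - (-6) = 36
n × s = (-7, -13, 36)
m · (n × s) = 1·(-7) + 5·(-13) + 5·36 = -7 - 65 + 180 = 108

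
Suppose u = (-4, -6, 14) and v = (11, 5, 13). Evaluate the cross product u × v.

i: (-6)·13 - 14·5 = -78 - 70 = -148
j: 14·11 - (-4)·13 = 154 - (-52) = 206
k: (-4)·5 - (-6)·11 = -20 - (-66) = 46
u × v = (-148, 206, 46)

(-148, 206, 46)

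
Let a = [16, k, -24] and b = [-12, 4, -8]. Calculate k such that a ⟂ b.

0

a · b = 16·(-12) + k·4 + (-24)·(-8) = 0 + 4k
Set equal to 0: 4k = 0, so k = 0.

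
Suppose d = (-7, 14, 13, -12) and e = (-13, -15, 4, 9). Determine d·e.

-175

d · e = (-7)·(-13) + 14·(-15) + 13·4 + (-12)·9 = 91 - 210 + 52 - 108 = -175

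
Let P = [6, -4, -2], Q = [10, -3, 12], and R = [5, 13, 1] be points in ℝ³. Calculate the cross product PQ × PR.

PQ = (4, 1, 14)
PR = (-1, 17, 3)
i: 1·3 - 14·17 = 3 - 238 = -235
j: 14·(-1) - 4·3 = -14 - 12 = -26
k: 4·17 - 1·(-1) = 68 - (-1) = 69
PQ × PR = (-235, -26, 69)

(-235, -26, 69)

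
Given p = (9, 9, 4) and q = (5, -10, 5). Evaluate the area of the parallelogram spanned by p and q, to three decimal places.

i: 9·5 - 4·(-10) = 45 - (-40) = 85
j: 4·5 - 9·5 = 20 - 45 = -25
k: 9·(-10) - 9·5 = -90 - 45 = -135
p × q = (85, -25, -135)
|p × q| = √(85² + (-25)² + (-135)²) = √26075 ≈ 161.4776

161.478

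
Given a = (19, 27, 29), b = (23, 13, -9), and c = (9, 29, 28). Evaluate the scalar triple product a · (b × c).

8250

b × c:
i: 13·28 - (-9)·29 = 364 - (-261) = 625
j: (-9)·9 - 23·28 = -81 - 644 = -725
k: 23·29 - 13·9 = 667 - 117 = 550
b × c = (625, -725, 550)
a · (b × c) = 19·625 + 27·(-725) + 29·550 = 11875 - 19575 + 15950 = 8250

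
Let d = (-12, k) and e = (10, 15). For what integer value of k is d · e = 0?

8

d · e = (-12)·10 + k·15 = -120 + 15k
Set equal to 0: 15k = 120, so k = 8.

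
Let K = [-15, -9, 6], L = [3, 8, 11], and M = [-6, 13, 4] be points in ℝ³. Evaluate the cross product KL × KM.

KL = (18, 17, 5)
KM = (9, 22, -2)
i: 17·(-2) - 5·22 = -34 - 110 = -144
j: 5·9 - 18·(-2) = 45 - (-36) = 81
k: 18·22 - 17·9 = 396 - 153 = 243
KL × KM = (-144, 81, 243)

(-144, 81, 243)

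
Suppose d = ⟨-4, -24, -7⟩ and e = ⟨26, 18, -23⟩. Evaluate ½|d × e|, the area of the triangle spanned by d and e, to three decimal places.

458.111

i: (-24)·(-23) - (-7)·18 = 552 - (-126) = 678
j: (-7)·26 - (-4)·(-23) = -182 - 92 = -274
k: (-4)·18 - (-24)·26 = -72 - (-624) = 552
d × e = (678, -274, 552)
|d × e| = √(678² + (-274)² + 552²) = √839464 ≈ 916.2227
area = ½ · 916.2227 ≈ 458.111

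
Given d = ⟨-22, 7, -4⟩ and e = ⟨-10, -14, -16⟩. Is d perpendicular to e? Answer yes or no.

d · e = (-22)·(-10) + 7·(-14) + (-4)·(-16) = 220 - 98 + 64 = 186
Nonzero, so the vectors are not orthogonal.

no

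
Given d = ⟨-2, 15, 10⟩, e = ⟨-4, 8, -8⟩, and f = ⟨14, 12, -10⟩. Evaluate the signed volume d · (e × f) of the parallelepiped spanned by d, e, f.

e × f:
i: 8·(-10) - (-8)·12 = -80 - (-96) = 16
j: (-8)·14 - (-4)·(-10) = -112 - 40 = -152
k: (-4)·12 - 8·14 = -48 - 112 = -160
e × f = (16, -152, -160)
d · (e × f) = (-2)·16 + 15·(-152) + 10·(-160) = -32 - 2280 - 1600 = -3912

-3912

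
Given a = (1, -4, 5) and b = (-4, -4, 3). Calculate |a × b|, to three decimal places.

31.512

i: (-4)·3 - 5·(-4) = -12 - (-20) = 8
j: 5·(-4) - 1·3 = -20 - 3 = -23
k: 1·(-4) - (-4)·(-4) = -4 - 16 = -20
a × b = (8, -23, -20)
|a × b| = √(8² + (-23)² + (-20)²) = √993 ≈ 31.5119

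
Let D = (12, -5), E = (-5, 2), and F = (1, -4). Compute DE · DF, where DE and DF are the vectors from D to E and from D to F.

194

DE = E − D = (-17, 7)
DF = F − D = (-11, 1)
DE · DF = (-17)·(-11) + 7·1 = 187 + 7 = 194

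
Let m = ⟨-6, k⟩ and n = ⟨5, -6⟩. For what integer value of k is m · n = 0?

m · n = (-6)·5 + k·(-6) = -30 - 6k
Set equal to 0: -6k = 30, so k = -5.

-5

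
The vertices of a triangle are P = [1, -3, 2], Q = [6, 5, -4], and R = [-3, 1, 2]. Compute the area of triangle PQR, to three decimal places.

31.048

PQ = (5, 8, -6),  PR = (-4, 4, 0)
i: 8·0 - (-6)·4 = 0 - (-24) = 24
j: (-6)·(-4) - 5·0 = 24 - 0 = 24
k: 5·4 - 8·(-4) = 20 - (-32) = 52
PQ × PR = (24, 24, 52)
|PQ × PR| = √3856 ≈ 62.0967
area = ½ · 62.0967 ≈ 31.048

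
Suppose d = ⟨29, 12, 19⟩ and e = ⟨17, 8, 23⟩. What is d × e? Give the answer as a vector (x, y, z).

i: 12·23 - 19·8 = 276 - 152 = 124
j: 19·17 - 29·23 = 323 - 667 = -344
k: 29·8 - 12·17 = 232 - 204 = 28
d × e = (124, -344, 28)

(124, -344, 28)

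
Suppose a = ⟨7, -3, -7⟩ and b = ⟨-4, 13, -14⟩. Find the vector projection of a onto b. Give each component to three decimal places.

(-0.325, 1.058, -1.139)

a · b = 7·(-4) + (-3)·13 + (-7)·(-14) = -28 - 39 + 98 = 31
|b|² = 16 + 169 + 196 = 381
proj_b a = (31/381) · (-4, 13, -14) ≈ (-0.325, 1.058, -1.139)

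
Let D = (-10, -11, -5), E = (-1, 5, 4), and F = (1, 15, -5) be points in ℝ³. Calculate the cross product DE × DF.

(-234, 99, 58)

DE = (9, 16, 9)
DF = (11, 26, 0)
i: 16·0 - 9·26 = 0 - 234 = -234
j: 9·11 - 9·0 = 99 - 0 = 99
k: 9·26 - 16·11 = 234 - 176 = 58
DE × DF = (-234, 99, 58)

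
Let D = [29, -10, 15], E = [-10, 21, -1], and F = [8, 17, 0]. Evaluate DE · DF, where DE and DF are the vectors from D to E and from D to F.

1896

DE = E − D = (-39, 31, -16)
DF = F − D = (-21, 27, -15)
DE · DF = (-39)·(-21) + 31·27 + (-16)·(-15) = 819 + 837 + 240 = 1896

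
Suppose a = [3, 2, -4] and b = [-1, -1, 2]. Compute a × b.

(0, -2, -1)

i: 2·2 - (-4)·(-1) = 4 - 4 = 0
j: (-4)·(-1) - 3·2 = 4 - 6 = -2
k: 3·(-1) - 2·(-1) = -3 - (-2) = -1
a × b = (0, -2, -1)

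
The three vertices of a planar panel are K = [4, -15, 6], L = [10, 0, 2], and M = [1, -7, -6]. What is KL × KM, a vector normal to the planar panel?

(-148, 84, 93)

KL = (6, 15, -4)
KM = (-3, 8, -12)
i: 15·(-12) - (-4)·8 = -180 - (-32) = -148
j: (-4)·(-3) - 6·(-12) = 12 - (-72) = 84
k: 6·8 - 15·(-3) = 48 - (-45) = 93
KL × KM = (-148, 84, 93)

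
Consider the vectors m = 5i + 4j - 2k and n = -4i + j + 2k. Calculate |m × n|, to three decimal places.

23.345

i: 4·2 - (-2)·1 = 8 - (-2) = 10
j: (-2)·(-4) - 5·2 = 8 - 10 = -2
k: 5·1 - 4·(-4) = 5 - (-16) = 21
m × n = (10, -2, 21)
|m × n| = √(10² + (-2)² + 21²) = √545 ≈ 23.3452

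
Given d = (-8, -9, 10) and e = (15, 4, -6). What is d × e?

(14, 102, 103)

i: (-9)·(-6) - 10·4 = 54 - 40 = 14
j: 10·15 - (-8)·(-6) = 150 - 48 = 102
k: (-8)·4 - (-9)·15 = -32 - (-135) = 103
d × e = (14, 102, 103)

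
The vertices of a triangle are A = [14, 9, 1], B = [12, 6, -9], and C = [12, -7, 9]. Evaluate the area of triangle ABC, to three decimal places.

94.641

AB = (-2, -3, -10),  AC = (-2, -16, 8)
i: (-3)·8 - (-10)·(-16) = -24 - 160 = -184
j: (-10)·(-2) - (-2)·8 = 20 - (-16) = 36
k: (-2)·(-16) - (-3)·(-2) = 32 - 6 = 26
AB × AC = (-184, 36, 26)
|AB × AC| = √35828 ≈ 189.2829
area = ½ · 189.2829 ≈ 94.641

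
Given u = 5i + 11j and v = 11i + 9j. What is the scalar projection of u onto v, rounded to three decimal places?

u · v = 5·11 + 11·9 = 55 + 99 = 154
|v| = √(121 + 81) = √202 ≈ 14.2127
comp_v u = 154 / √202 ≈ 10.835

10.835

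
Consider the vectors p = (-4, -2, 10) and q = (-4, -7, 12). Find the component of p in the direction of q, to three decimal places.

10.376

p · q = (-4)·(-4) + (-2)·(-7) + 10·12 = 16 + 14 + 120 = 150
|q| = √(16 + 49 + 144) = √209 ≈ 14.4568
comp_q p = 150 / √209 ≈ 10.376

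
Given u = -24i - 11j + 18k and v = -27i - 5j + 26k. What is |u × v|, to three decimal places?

i: (-11)·26 - 18·(-5) = -286 - (-90) = -196
j: 18·(-27) - (-24)·26 = -486 - (-624) = 138
k: (-24)·(-5) - (-11)·(-27) = 120 - 297 = -177
u × v = (-196, 138, -177)
|u × v| = √((-196)² + 138² + (-177)²) = √88789 ≈ 297.9748

297.975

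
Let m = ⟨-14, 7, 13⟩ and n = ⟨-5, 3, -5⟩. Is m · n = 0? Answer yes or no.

no

m · n = (-14)·(-5) + 7·3 + 13·(-5) = 70 + 21 - 65 = 26
Nonzero, so the vectors are not orthogonal.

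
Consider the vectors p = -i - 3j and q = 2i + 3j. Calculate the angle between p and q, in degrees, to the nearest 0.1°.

p · q = (-1)·2 + (-3)·3 = -2 - 9 = -11
|p|² = 1 + 9 = 10,  |p| = √10 ≈ 3.162278
|q|² = 4 + 9 = 13,  |q| = √13 ≈ 3.605551
cos θ = -11 / (3.162278 · 3.605551) ≈ -0.96476
θ = arccos(-0.96476) ≈ 164.7°

164.7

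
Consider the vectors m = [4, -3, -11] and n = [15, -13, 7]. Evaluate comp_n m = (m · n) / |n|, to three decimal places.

m · n = 4·15 + (-3)·(-13) + (-11)·7 = 60 + 39 - 77 = 22
|n| = √(225 + 169 + 49) = √443 ≈ 21.0476
comp_n m = 22 / √443 ≈ 1.045

1.045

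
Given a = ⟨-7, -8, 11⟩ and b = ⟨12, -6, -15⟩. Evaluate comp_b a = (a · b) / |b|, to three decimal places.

-9.988

a · b = (-7)·12 + (-8)·(-6) + 11·(-15) = -84 + 48 - 165 = -201
|b| = √(144 + 36 + 225) = √405 ≈ 20.1246
comp_b a = -201 / √405 ≈ -9.988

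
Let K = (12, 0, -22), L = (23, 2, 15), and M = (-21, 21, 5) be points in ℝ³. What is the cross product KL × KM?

KL = (11, 2, 37)
KM = (-33, 21, 27)
i: 2·27 - 37·21 = 54 - 777 = -723
j: 37·(-33) - 11·27 = -1221 - 297 = -1518
k: 11·21 - 2·(-33) = 231 - (-66) = 297
KL × KM = (-723, -1518, 297)

(-723, -1518, 297)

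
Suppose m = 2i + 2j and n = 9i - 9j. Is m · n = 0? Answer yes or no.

yes

m · n = 2·9 + 2·(-9) = 18 - 18 = 0
Zero, so the vectors are orthogonal.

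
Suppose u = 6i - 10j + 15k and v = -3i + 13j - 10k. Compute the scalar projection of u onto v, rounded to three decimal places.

u · v = 6·(-3) + (-10)·13 + 15·(-10) = -18 - 130 - 150 = -298
|v| = √(9 + 169 + 100) = √278 ≈ 16.6733
comp_v u = -298 / √278 ≈ -17.873

-17.873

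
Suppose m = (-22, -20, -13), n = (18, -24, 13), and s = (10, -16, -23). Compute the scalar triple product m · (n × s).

-26976

n × s:
i: (-24)·(-23) - 13·(-16) = 552 - (-208) = 760
j: 13·10 - 18·(-23) = 130 - (-414) = 544
k: 18·(-16) - (-24)·10 = -288 - (-240) = -48
n × s = (760, 544, -48)
m · (n × s) = (-22)·760 + (-20)·544 + (-13)·(-48) = -16720 - 10880 + 624 = -26976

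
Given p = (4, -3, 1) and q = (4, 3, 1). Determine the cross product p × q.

i: (-3)·1 - 1·3 = -3 - 3 = -6
j: 1·4 - 4·1 = 4 - 4 = 0
k: 4·3 - (-3)·4 = 12 - (-12) = 24
p × q = (-6, 0, 24)

(-6, 0, 24)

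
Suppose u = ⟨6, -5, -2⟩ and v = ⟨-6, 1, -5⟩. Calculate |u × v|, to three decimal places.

i: (-5)·(-5) - (-2)·1 = 25 - (-2) = 27
j: (-2)·(-6) - 6·(-5) = 12 - (-30) = 42
k: 6·1 - (-5)·(-6) = 6 - 30 = -24
u × v = (27, 42, -24)
|u × v| = √(27² + 42² + (-24)²) = √3069 ≈ 55.3986

55.399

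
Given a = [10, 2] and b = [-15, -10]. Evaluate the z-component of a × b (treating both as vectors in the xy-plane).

-70

10·(-10) - 2·(-15) = -100 - (-30) = -70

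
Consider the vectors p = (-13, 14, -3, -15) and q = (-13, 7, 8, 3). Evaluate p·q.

198

p · q = (-13)·(-13) + 14·7 + (-3)·8 + (-15)·3 = 169 + 98 - 24 - 45 = 198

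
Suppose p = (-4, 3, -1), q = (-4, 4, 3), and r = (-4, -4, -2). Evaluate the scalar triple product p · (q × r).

q × r:
i: 4·(-2) - 3·(-4) = -8 - (-12) = 4
j: 3·(-4) - (-4)·(-2) = -12 - 8 = -20
k: (-4)·(-4) - 4·(-4) = 16 - (-16) = 32
q × r = (4, -20, 32)
p · (q × r) = (-4)·4 + 3·(-20) + (-1)·32 = -16 - 60 - 32 = -108

-108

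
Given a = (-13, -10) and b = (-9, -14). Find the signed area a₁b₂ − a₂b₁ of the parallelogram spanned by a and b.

(-13)·(-14) - (-10)·(-9) = 182 - 90 = 92

92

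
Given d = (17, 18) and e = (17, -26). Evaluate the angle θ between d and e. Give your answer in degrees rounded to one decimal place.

103.5

d · e = 17·17 + 18·(-26) = 289 - 468 = -179
|d|² = 289 + 324 = 613,  |d| = √613 ≈ 24.758837
|e|² = 289 + 676 = 965,  |e| = √965 ≈ 31.064449
cos θ = -179 / (24.758837 · 31.064449) ≈ -0.23273
θ = arccos(-0.23273) ≈ 103.5°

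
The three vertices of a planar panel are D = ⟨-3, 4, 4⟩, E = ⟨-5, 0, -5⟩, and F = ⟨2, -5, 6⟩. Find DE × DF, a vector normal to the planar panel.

DE = (-2, -4, -9)
DF = (5, -9, 2)
i: (-4)·2 - (-9)·(-9) = -8 - 81 = -89
j: (-9)·5 - (-2)·2 = -45 - (-4) = -41
k: (-2)·(-9) - (-4)·5 = 18 - (-20) = 38
DE × DF = (-89, -41, 38)

(-89, -41, 38)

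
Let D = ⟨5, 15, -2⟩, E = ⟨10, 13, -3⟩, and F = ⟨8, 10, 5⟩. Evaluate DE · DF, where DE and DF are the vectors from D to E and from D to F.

18

DE = E − D = (5, -2, -1)
DF = F − D = (3, -5, 7)
DE · DF = 5·3 + (-2)·(-5) + (-1)·7 = 15 + 10 - 7 = 18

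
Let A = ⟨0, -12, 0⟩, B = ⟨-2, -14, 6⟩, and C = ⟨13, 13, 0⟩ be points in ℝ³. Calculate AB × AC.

AB = (-2, -2, 6)
AC = (13, 25, 0)
i: (-2)·0 - 6·25 = 0 - 150 = -150
j: 6·13 - (-2)·0 = 78 - 0 = 78
k: (-2)·25 - (-2)·13 = -50 - (-26) = -24
AB × AC = (-150, 78, -24)

(-150, 78, -24)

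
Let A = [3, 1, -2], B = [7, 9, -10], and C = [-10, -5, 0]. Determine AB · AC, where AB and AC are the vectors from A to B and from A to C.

AB = B − A = (4, 8, -8)
AC = C − A = (-13, -6, 2)
AB · AC = 4·(-13) + 8·(-6) + (-8)·2 = -52 - 48 - 16 = -116

-116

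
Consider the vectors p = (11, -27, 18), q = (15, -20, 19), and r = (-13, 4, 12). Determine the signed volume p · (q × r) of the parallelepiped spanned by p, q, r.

4453

q × r:
i: (-20)·12 - 19·4 = -240 - 76 = -316
j: 19·(-13) - 15·12 = -247 - 180 = -427
k: 15·4 - (-20)·(-13) = 60 - 260 = -200
q × r = (-316, -427, -200)
p · (q × r) = 11·(-316) + (-27)·(-427) + 18·(-200) = -3476 + 11529 - 3600 = 4453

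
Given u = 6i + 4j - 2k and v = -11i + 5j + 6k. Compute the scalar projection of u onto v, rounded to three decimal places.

-4.299

u · v = 6·(-11) + 4·5 + (-2)·6 = -66 + 20 - 12 = -58
|v| = √(121 + 25 + 36) = √182 ≈ 13.4907
comp_v u = -58 / √182 ≈ -4.299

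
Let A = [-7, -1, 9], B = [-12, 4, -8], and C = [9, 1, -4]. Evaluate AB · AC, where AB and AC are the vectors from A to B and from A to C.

AB = B − A = (-5, 5, -17)
AC = C − A = (16, 2, -13)
AB · AC = (-5)·16 + 5·2 + (-17)·(-13) = -80 + 10 + 221 = 151

151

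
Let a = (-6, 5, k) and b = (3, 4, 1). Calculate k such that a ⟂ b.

-2

a · b = (-6)·3 + 5·4 + k·1 = 2 + 1k
Set equal to 0: 1k = -2, so k = -2.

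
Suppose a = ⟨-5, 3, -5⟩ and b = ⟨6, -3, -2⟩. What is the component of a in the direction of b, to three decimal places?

-4.143

a · b = (-5)·6 + 3·(-3) + (-5)·(-2) = -30 - 9 + 10 = -29
|b| = √(36 + 9 + 4) = √49 ≈ 7.0000
comp_b a = -29 / √49 ≈ -4.143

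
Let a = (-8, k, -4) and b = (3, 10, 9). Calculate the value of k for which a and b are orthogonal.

a · b = (-8)·3 + k·10 + (-4)·9 = -60 + 10k
Set equal to 0: 10k = 60, so k = 6.

6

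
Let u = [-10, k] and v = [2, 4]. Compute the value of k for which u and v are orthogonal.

5

u · v = (-10)·2 + k·4 = -20 + 4k
Set equal to 0: 4k = 20, so k = 5.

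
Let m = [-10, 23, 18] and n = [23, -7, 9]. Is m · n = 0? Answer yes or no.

m · n = (-10)·23 + 23·(-7) + 18·9 = -230 - 161 + 162 = -229
Nonzero, so the vectors are not orthogonal.

no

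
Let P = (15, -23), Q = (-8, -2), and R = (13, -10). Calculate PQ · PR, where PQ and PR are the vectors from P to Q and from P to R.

319

PQ = Q − P = (-23, 21)
PR = R − P = (-2, 13)
PQ · PR = (-23)·(-2) + 21·13 = 46 + 273 = 319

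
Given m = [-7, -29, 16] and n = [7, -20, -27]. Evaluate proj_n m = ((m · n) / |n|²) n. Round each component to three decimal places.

(0.588, -1.681, -2.269)

m · n = (-7)·7 + (-29)·(-20) + 16·(-27) = -49 + 580 - 432 = 99
|n|² = 49 + 400 + 729 = 1178
proj_n m = (99/1178) · (7, -20, -27) ≈ (0.588, -1.681, -2.269)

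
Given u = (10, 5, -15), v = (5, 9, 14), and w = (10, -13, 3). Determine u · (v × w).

5040

v × w:
i: 9·3 - 14·(-13) = 27 - (-182) = 209
j: 14·10 - 5·3 = 140 - 15 = 125
k: 5·(-13) - 9·10 = -65 - 90 = -155
v × w = (209, 125, -155)
u · (v × w) = 10·209 + 5·125 + (-15)·(-155) = 2090 + 625 + 2325 = 5040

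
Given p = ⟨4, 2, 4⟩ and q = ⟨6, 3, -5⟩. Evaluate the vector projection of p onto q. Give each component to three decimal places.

(0.857, 0.429, -0.714)

p · q = 4·6 + 2·3 + 4·(-5) = 24 + 6 - 20 = 10
|q|² = 36 + 9 + 25 = 70
proj_q p = (10/70) · (6, 3, -5) ≈ (0.857, 0.429, -0.714)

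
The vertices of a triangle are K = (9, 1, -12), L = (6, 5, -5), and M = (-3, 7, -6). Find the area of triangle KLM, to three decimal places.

37.350

KL = (-3, 4, 7),  KM = (-12, 6, 6)
i: 4·6 - 7·6 = 24 - 42 = -18
j: 7·(-12) - (-3)·6 = -84 - (-18) = -66
k: (-3)·6 - 4·(-12) = -18 - (-48) = 30
KL × KM = (-18, -66, 30)
|KL × KM| = √5580 ≈ 74.6994
area = ½ · 74.6994 ≈ 37.350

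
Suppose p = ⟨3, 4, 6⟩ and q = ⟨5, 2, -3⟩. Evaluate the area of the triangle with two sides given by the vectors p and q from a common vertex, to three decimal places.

23.943

i: 4·(-3) - 6·2 = -12 - 12 = -24
j: 6·5 - 3·(-3) = 30 - (-9) = 39
k: 3·2 - 4·5 = 6 - 20 = -14
p × q = (-24, 39, -14)
|p × q| = √((-24)² + 39² + (-14)²) = √2293 ≈ 47.8853
area = ½ · 47.8853 ≈ 23.943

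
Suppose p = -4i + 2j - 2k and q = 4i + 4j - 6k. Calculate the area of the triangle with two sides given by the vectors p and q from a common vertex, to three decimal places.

i: 2·(-6) - (-2)·4 = -12 - (-8) = -4
j: (-2)·4 - (-4)·(-6) = -8 - 24 = -32
k: (-4)·4 - 2·4 = -16 - 8 = -24
p × q = (-4, -32, -24)
|p × q| = √((-4)² + (-32)² + (-24)²) = √1616 ≈ 40.1995
area = ½ · 40.1995 ≈ 20.100

20.100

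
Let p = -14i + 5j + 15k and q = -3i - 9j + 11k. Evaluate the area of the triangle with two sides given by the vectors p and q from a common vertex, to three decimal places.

130.252

i: 5·11 - 15·(-9) = 55 - (-135) = 190
j: 15·(-3) - (-14)·11 = -45 - (-154) = 109
k: (-14)·(-9) - 5·(-3) = 126 - (-15) = 141
p × q = (190, 109, 141)
|p × q| = √(190² + 109² + 141²) = √67862 ≈ 260.5034
area = ½ · 260.5034 ≈ 130.252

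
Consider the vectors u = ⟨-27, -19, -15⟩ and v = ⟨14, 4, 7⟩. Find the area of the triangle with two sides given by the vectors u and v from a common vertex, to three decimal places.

i: (-19)·7 - (-15)·4 = -133 - (-60) = -73
j: (-15)·14 - (-27)·7 = -210 - (-189) = -21
k: (-27)·4 - (-19)·14 = -108 - (-266) = 158
u × v = (-73, -21, 158)
|u × v| = √((-73)² + (-21)² + 158²) = √30734 ≈ 175.3112
area = ½ · 175.3112 ≈ 87.656

87.656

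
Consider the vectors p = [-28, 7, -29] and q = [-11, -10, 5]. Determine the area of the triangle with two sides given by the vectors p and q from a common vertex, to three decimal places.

i: 7·5 - (-29)·(-10) = 35 - 290 = -255
j: (-29)·(-11) - (-28)·5 = 319 - (-140) = 459
k: (-28)·(-10) - 7·(-11) = 280 - (-77) = 357
p × q = (-255, 459, 357)
|p × q| = √((-255)² + 459² + 357²) = √403155 ≈ 634.9449
area = ½ · 634.9449 ≈ 317.472

317.472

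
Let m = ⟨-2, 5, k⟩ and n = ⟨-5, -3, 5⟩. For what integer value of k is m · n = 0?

m · n = (-2)·(-5) + 5·(-3) + k·5 = -5 + 5k
Set equal to 0: 5k = 5, so k = 1.

1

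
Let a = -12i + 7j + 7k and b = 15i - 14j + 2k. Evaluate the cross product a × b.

(112, 129, 63)

i: 7·2 - 7·(-14) = 14 - (-98) = 112
j: 7·15 - (-12)·2 = 105 - (-24) = 129
k: (-12)·(-14) - 7·15 = 168 - 105 = 63
a × b = (112, 129, 63)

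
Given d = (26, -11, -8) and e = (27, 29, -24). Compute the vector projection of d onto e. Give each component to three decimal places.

d · e = 26·27 + (-11)·29 + (-8)·(-24) = 702 - 319 + 192 = 575
|e|² = 729 + 841 + 576 = 2146
proj_e d = (575/2146) · (27, 29, -24) ≈ (7.234, 7.770, -6.431)

(7.234, 7.770, -6.431)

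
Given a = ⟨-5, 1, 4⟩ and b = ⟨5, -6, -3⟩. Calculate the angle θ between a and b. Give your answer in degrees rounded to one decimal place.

142.5

a · b = (-5)·5 + 1·(-6) + 4·(-3) = -25 - 6 - 12 = -43
|a|² = 25 + 1 + 16 = 42,  |a| = √42 ≈ 6.480741
|b|² = 25 + 36 + 9 = 70,  |b| = √70 ≈ 8.366600
cos θ = -43 / (6.480741 · 8.366600) ≈ -0.79304
θ = arccos(-0.79304) ≈ 142.5°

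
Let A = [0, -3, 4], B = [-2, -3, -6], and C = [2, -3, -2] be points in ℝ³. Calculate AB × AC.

AB = (-2, 0, -10)
AC = (2, 0, -6)
i: 0·(-6) - (-10)·0 = 0 - 0 = 0
j: (-10)·2 - (-2)·(-6) = -20 - 12 = -32
k: (-2)·0 - 0·2 = 0 - 0 = 0
AB × AC = (0, -32, 0)

(0, -32, 0)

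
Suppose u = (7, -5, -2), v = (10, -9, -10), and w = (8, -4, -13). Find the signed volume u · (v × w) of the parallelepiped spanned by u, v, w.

v × w:
i: (-9)·(-13) - (-10)·(-4) = 117 - 40 = 77
j: (-10)·8 - 10·(-13) = -80 - (-130) = 50
k: 10·(-4) - (-9)·8 = -40 - (-72) = 32
v × w = (77, 50, 32)
u · (v × w) = 7·77 + (-5)·50 + (-2)·32 = 539 - 250 - 64 = 225

225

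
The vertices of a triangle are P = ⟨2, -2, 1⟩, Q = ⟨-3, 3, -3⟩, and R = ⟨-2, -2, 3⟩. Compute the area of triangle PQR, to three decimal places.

17.146

PQ = (-5, 5, -4),  PR = (-4, 0, 2)
i: 5·2 - (-4)·0 = 10 - 0 = 10
j: (-4)·(-4) - (-5)·2 = 16 - (-10) = 26
k: (-5)·0 - 5·(-4) = 0 - (-20) = 20
PQ × PR = (10, 26, 20)
|PQ × PR| = √1176 ≈ 34.2929
area = ½ · 34.2929 ≈ 17.146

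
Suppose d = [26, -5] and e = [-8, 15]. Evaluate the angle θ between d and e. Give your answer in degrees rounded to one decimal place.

d · e = 26·(-8) + (-5)·15 = -208 - 75 = -283
|d|² = 676 + 25 = 701,  |d| = √701 ≈ 26.476405
|e|² = 64 + 225 = 289,  |e| = √289 ≈ 17.000000
cos θ = -283 / (26.476405 · 17.000000) ≈ -0.62875
θ = arccos(-0.62875) ≈ 129.0°

129.0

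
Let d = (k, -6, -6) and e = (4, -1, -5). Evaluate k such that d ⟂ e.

-9

d · e = k·4 + (-6)·(-1) + (-6)·(-5) = 36 + 4k
Set equal to 0: 4k = -36, so k = -9.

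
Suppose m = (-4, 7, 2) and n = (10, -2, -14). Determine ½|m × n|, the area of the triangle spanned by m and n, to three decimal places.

i: 7·(-14) - 2·(-2) = -98 - (-4) = -94
j: 2·10 - (-4)·(-14) = 20 - 56 = -36
k: (-4)·(-2) - 7·10 = 8 - 70 = -62
m × n = (-94, -36, -62)
|m × n| = √((-94)² + (-36)² + (-62)²) = √13976 ≈ 118.2201
area = ½ · 118.2201 ≈ 59.110

59.110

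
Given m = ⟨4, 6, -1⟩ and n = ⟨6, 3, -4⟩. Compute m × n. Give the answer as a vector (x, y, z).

(-21, 10, -24)

i: 6·(-4) - (-1)·3 = -24 - (-3) = -21
j: (-1)·6 - 4·(-4) = -6 - (-16) = 10
k: 4·3 - 6·6 = 12 - 36 = -24
m × n = (-21, 10, -24)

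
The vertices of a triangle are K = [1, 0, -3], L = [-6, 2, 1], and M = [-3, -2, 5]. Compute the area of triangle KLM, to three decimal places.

25.788

KL = (-7, 2, 4),  KM = (-4, -2, 8)
i: 2·8 - 4·(-2) = 16 - (-8) = 24
j: 4·(-4) - (-7)·8 = -16 - (-56) = 40
k: (-7)·(-2) - 2·(-4) = 14 - (-8) = 22
KL × KM = (24, 40, 22)
|KL × KM| = √2660 ≈ 51.5752
area = ½ · 51.5752 ≈ 25.788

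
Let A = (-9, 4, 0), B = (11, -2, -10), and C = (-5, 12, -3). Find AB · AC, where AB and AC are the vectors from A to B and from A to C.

62

AB = B − A = (20, -6, -10)
AC = C − A = (4, 8, -3)
AB · AC = 20·4 + (-6)·8 + (-10)·(-3) = 80 - 48 + 30 = 62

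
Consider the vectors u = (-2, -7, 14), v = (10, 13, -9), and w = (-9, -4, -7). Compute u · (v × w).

275

v × w:
i: 13·(-7) - (-9)·(-4) = -91 - 36 = -127
j: (-9)·(-9) - 10·(-7) = 81 - (-70) = 151
k: 10·(-4) - 13·(-9) = -40 - (-117) = 77
v × w = (-127, 151, 77)
u · (v × w) = (-2)·(-127) + (-7)·151 + 14·77 = 254 - 1057 + 1078 = 275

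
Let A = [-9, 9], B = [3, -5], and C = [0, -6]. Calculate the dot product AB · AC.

318

AB = B − A = (12, -14)
AC = C − A = (9, -15)
AB · AC = 12·9 + (-14)·(-15) = 108 + 210 = 318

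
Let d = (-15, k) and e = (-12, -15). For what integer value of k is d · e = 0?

12

d · e = (-15)·(-12) + k·(-15) = 180 - 15k
Set equal to 0: -15k = -180, so k = 12.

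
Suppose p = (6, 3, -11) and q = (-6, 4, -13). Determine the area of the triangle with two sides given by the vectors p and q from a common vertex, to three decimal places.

i: 3·(-13) - (-11)·4 = -39 - (-44) = 5
j: (-11)·(-6) - 6·(-13) = 66 - (-78) = 144
k: 6·4 - 3·(-6) = 24 - (-18) = 42
p × q = (5, 144, 42)
|p × q| = √(5² + 144² + 42²) = √22525 ≈ 150.0833
area = ½ · 150.0833 ≈ 75.042

75.042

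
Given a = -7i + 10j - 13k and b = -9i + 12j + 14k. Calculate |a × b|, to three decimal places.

365.892

i: 10·14 - (-13)·12 = 140 - (-156) = 296
j: (-13)·(-9) - (-7)·14 = 117 - (-98) = 215
k: (-7)·12 - 10·(-9) = -84 - (-90) = 6
a × b = (296, 215, 6)
|a × b| = √(296² + 215² + 6²) = √133877 ≈ 365.8921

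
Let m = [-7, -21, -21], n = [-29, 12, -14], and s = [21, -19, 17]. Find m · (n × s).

-10024

n × s:
i: 12·17 - (-14)·(-19) = 204 - 266 = -62
j: (-14)·21 - (-29)·17 = -294 - (-493) = 199
k: (-29)·(-19) - 12·21 = 551 - 252 = 299
n × s = (-62, 199, 299)
m · (n × s) = (-7)·(-62) + (-21)·199 + (-21)·299 = 434 - 4179 - 6279 = -10024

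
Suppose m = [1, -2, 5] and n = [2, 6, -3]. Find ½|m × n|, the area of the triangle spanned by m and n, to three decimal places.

i: (-2)·(-3) - 5·6 = 6 - 30 = -24
j: 5·2 - 1·(-3) = 10 - (-3) = 13
k: 1·6 - (-2)·2 = 6 - (-4) = 10
m × n = (-24, 13, 10)
|m × n| = √((-24)² + 13² + 10²) = √845 ≈ 29.0689
area = ½ · 29.0689 ≈ 14.534

14.534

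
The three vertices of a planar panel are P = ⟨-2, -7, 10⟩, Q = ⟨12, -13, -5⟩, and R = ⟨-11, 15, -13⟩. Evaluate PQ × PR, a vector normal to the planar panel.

(468, 457, 254)

PQ = (14, -6, -15)
PR = (-9, 22, -23)
i: (-6)·(-23) - (-15)·22 = 138 - (-330) = 468
j: (-15)·(-9) - 14·(-23) = 135 - (-322) = 457
k: 14·22 - (-6)·(-9) = 308 - 54 = 254
PQ × PR = (468, 457, 254)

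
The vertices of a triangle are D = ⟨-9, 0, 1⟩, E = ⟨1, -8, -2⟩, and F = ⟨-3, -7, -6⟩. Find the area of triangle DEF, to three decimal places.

33.215

DE = (10, -8, -3),  DF = (6, -7, -7)
i: (-8)·(-7) - (-3)·(-7) = 56 - 21 = 35
j: (-3)·6 - 10·(-7) = -18 - (-70) = 52
k: 10·(-7) - (-8)·6 = -70 - (-48) = -22
DE × DF = (35, 52, -22)
|DE × DF| = √4413 ≈ 66.4304
area = ½ · 66.4304 ≈ 33.215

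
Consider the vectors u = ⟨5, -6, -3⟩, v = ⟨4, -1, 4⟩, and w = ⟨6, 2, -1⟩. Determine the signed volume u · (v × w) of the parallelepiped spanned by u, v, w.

v × w:
i: (-1)·(-1) - 4·2 = 1 - 8 = -7
j: 4·6 - 4·(-1) = 24 - (-4) = 28
k: 4·2 - (-1)·6 = 8 - (-6) = 14
v × w = (-7, 28, 14)
u · (v × w) = 5·(-7) + (-6)·28 + (-3)·14 = -35 - 168 - 42 = -245

-245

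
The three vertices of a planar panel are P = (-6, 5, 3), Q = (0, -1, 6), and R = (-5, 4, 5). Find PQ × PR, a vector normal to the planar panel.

PQ = (6, -6, 3)
PR = (1, -1, 2)
i: (-6)·2 - 3·(-1) = -12 - (-3) = -9
j: 3·1 - 6·2 = 3 - 12 = -9
k: 6·(-1) - (-6)·1 = -6 - (-6) = 0
PQ × PR = (-9, -9, 0)

(-9, -9, 0)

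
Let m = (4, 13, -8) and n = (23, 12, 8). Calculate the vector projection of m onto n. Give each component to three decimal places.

(5.742, 2.996, 1.997)

m · n = 4·23 + 13·12 + (-8)·8 = 92 + 156 - 64 = 184
|n|² = 529 + 144 + 64 = 737
proj_n m = (184/737) · (23, 12, 8) ≈ (5.742, 2.996, 1.997)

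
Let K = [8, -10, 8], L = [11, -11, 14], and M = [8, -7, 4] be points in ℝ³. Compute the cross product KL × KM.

(-14, 12, 9)

KL = (3, -1, 6)
KM = (0, 3, -4)
i: (-1)·(-4) - 6·3 = 4 - 18 = -14
j: 6·0 - 3·(-4) = 0 - (-12) = 12
k: 3·3 - (-1)·0 = 9 - 0 = 9
KL × KM = (-14, 12, 9)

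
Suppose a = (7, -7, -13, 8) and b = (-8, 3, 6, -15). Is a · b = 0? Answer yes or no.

a · b = 7·(-8) + (-7)·3 + (-13)·6 + 8·(-15) = -56 - 21 - 78 - 120 = -275
Nonzero, so the vectors are not orthogonal.

no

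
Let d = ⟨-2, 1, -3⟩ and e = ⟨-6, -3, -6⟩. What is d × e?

i: 1·(-6) - (-3)·(-3) = -6 - 9 = -15
j: (-3)·(-6) - (-2)·(-6) = 18 - 12 = 6
k: (-2)·(-3) - 1·(-6) = 6 - (-6) = 12
d × e = (-15, 6, 12)

(-15, 6, 12)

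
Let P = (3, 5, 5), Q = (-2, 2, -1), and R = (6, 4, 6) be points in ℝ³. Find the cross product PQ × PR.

(-9, -13, 14)

PQ = (-5, -3, -6)
PR = (3, -1, 1)
i: (-3)·1 - (-6)·(-1) = -3 - 6 = -9
j: (-6)·3 - (-5)·1 = -18 - (-5) = -13
k: (-5)·(-1) - (-3)·3 = 5 - (-9) = 14
PQ × PR = (-9, -13, 14)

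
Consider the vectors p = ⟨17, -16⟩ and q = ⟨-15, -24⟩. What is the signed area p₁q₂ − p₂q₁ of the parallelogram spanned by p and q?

-648

17·(-24) - (-16)·(-15) = -408 - 240 = -648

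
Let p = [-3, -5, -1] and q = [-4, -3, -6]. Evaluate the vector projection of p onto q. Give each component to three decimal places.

(-2.164, -1.623, -3.246)

p · q = (-3)·(-4) + (-5)·(-3) + (-1)·(-6) = 12 + 15 + 6 = 33
|q|² = 16 + 9 + 36 = 61
proj_q p = (33/61) · (-4, -3, -6) ≈ (-2.164, -1.623, -3.246)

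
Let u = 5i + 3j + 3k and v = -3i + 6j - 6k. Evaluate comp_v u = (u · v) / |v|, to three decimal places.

u · v = 5·(-3) + 3·6 + 3·(-6) = -15 + 18 - 18 = -15
|v| = √(9 + 36 + 36) = √81 ≈ 9.0000
comp_v u = -15 / √81 ≈ -1.667

-1.667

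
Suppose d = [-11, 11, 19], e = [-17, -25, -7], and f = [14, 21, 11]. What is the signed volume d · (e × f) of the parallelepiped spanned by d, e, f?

2254

e × f:
i: (-25)·11 - (-7)·21 = -275 - (-147) = -128
j: (-7)·14 - (-17)·11 = -98 - (-187) = 89
k: (-17)·21 - (-25)·14 = -357 - (-350) = -7
e × f = (-128, 89, -7)
d · (e × f) = (-11)·(-128) + 11·89 + 19·(-7) = 1408 + 979 - 133 = 2254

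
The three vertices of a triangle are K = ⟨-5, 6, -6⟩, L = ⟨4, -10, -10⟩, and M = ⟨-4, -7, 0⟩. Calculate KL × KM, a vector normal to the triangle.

(-148, -58, -101)

KL = (9, -16, -4)
KM = (1, -13, 6)
i: (-16)·6 - (-4)·(-13) = -96 - 52 = -148
j: (-4)·1 - 9·6 = -4 - 54 = -58
k: 9·(-13) - (-16)·1 = -117 - (-16) = -101
KL × KM = (-148, -58, -101)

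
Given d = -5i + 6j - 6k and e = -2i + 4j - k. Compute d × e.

(18, 7, -8)

i: 6·(-1) - (-6)·4 = -6 - (-24) = 18
j: (-6)·(-2) - (-5)·(-1) = 12 - 5 = 7
k: (-5)·4 - 6·(-2) = -20 - (-12) = -8
d × e = (18, 7, -8)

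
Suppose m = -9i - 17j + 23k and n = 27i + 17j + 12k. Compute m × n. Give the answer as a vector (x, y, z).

i: (-17)·12 - 23·17 = -204 - 391 = -595
j: 23·27 - (-9)·12 = 621 - (-108) = 729
k: (-9)·17 - (-17)·27 = -153 - (-459) = 306
m × n = (-595, 729, 306)

(-595, 729, 306)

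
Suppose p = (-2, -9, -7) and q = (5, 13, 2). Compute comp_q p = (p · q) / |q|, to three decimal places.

-10.020

p · q = (-2)·5 + (-9)·13 + (-7)·2 = -10 - 117 - 14 = -141
|q| = √(25 + 169 + 4) = √198 ≈ 14.0712
comp_q p = -141 / √198 ≈ -10.020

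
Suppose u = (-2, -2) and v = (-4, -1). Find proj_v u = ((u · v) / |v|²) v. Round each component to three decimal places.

(-2.353, -0.588)

u · v = (-2)·(-4) + (-2)·(-1) = 8 + 2 = 10
|v|² = 16 + 1 = 17
proj_v u = (10/17) · (-4, -1) ≈ (-2.353, -0.588)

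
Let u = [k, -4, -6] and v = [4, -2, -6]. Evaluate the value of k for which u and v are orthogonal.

-11

u · v = k·4 + (-4)·(-2) + (-6)·(-6) = 44 + 4k
Set equal to 0: 4k = -44, so k = -11.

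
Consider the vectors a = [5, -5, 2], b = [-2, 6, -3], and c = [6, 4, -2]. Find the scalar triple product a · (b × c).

22

b × c:
i: 6·(-2) - (-3)·4 = -12 - (-12) = 0
j: (-3)·6 - (-2)·(-2) = -18 - 4 = -22
k: (-2)·4 - 6·6 = -8 - 36 = -44
b × c = (0, -22, -44)
a · (b × c) = 5·0 + (-5)·(-22) + 2·(-44) = 0 + 110 - 88 = 22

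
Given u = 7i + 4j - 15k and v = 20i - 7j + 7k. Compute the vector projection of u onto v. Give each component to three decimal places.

(0.281, -0.098, 0.098)

u · v = 7·20 + 4·(-7) + (-15)·7 = 140 - 28 - 105 = 7
|v|² = 400 + 49 + 49 = 498
proj_v u = (7/498) · (20, -7, 7) ≈ (0.281, -0.098, 0.098)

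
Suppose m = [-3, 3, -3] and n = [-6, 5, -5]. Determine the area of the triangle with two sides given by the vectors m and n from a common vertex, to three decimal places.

2.121

i: 3·(-5) - (-3)·5 = -15 - (-15) = 0
j: (-3)·(-6) - (-3)·(-5) = 18 - 15 = 3
k: (-3)·5 - 3·(-6) = -15 - (-18) = 3
m × n = (0, 3, 3)
|m × n| = √(0² + 3² + 3²) = √18 ≈ 4.2426
area = ½ · 4.2426 ≈ 2.121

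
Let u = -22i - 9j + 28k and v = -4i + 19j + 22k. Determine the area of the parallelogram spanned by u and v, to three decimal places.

936.696

i: (-9)·22 - 28·19 = -198 - 532 = -730
j: 28·(-4) - (-22)·22 = -112 - (-484) = 372
k: (-22)·19 - (-9)·(-4) = -418 - 36 = -454
u × v = (-730, 372, -454)
|u × v| = √((-730)² + 372² + (-454)²) = √877400 ≈ 936.6963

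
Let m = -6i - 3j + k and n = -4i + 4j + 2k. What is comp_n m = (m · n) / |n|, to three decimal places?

2.333

m · n = (-6)·(-4) + (-3)·4 + 1·2 = 24 - 12 + 2 = 14
|n| = √(16 + 16 + 4) = √36 ≈ 6.0000
comp_n m = 14 / √36 ≈ 2.333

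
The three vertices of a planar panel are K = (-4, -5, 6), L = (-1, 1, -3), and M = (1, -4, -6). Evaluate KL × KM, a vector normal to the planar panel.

KL = (3, 6, -9)
KM = (5, 1, -12)
i: 6·(-12) - (-9)·1 = -72 - (-9) = -63
j: (-9)·5 - 3·(-12) = -45 - (-36) = -9
k: 3·1 - 6·5 = 3 - 30 = -27
KL × KM = (-63, -9, -27)

(-63, -9, -27)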